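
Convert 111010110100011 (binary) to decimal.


Positional values:
Bit 0: 1 × 2^0 = 1
Bit 1: 1 × 2^1 = 2
Bit 5: 1 × 2^5 = 32
Bit 7: 1 × 2^7 = 128
Bit 8: 1 × 2^8 = 256
Bit 10: 1 × 2^10 = 1024
Bit 12: 1 × 2^12 = 4096
Bit 13: 1 × 2^13 = 8192
Bit 14: 1 × 2^14 = 16384
Sum = 1 + 2 + 32 + 128 + 256 + 1024 + 4096 + 8192 + 16384
= 30115


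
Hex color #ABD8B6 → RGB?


Hex: #ABD8B6
R = AB₁₆ = 171
G = D8₁₆ = 216
B = B6₁₆ = 182
= RGB(171, 216, 182)


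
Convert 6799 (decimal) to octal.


Divide by 8 repeatedly:
6799 ÷ 8 = 849 remainder 7
849 ÷ 8 = 106 remainder 1
106 ÷ 8 = 13 remainder 2
13 ÷ 8 = 1 remainder 5
1 ÷ 8 = 0 remainder 1
Reading remainders bottom-up:
= 0o15217


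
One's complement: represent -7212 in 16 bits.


Original: 0001110000101100
Invert all bits:
  bit 0: 0 → 1
  bit 1: 0 → 1
  bit 2: 0 → 1
  bit 3: 1 → 0
  bit 4: 1 → 0
  bit 5: 1 → 0
  bit 6: 0 → 1
  bit 7: 0 → 1
  bit 8: 0 → 1
  bit 9: 0 → 1
  bit 10: 1 → 0
  bit 11: 0 → 1
  bit 12: 1 → 0
  bit 13: 1 → 0
  bit 14: 0 → 1
  bit 15: 0 → 1
= 1110001111010011


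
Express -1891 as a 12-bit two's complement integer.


Original: 011101100011
Step 1 - Invert all bits: 100010011100
Step 2 - Add 1: 100010011100 + 1
= 100010011101 (represents -1891)


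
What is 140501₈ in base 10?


Positional values:
Position 0: 1 × 8^0 = 1
Position 1: 0 × 8^1 = 0
Position 2: 5 × 8^2 = 320
Position 3: 0 × 8^3 = 0
Position 4: 4 × 8^4 = 16384
Position 5: 1 × 8^5 = 32768
Sum = 1 + 0 + 320 + 0 + 16384 + 32768
= 49473


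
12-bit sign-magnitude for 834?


Sign bit: 0 (positive)
Magnitude: 834 = 01101000010
= 001101000010


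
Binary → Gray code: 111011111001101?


Binary: 111011111001101
Gray code: G = B XOR (B >> 1)
B >> 1 = 011101111100110
111011111001101 XOR 011101111100110:
  1 XOR 0 = 1
  1 XOR 1 = 0
  1 XOR 1 = 0
  0 XOR 1 = 1
  1 XOR 0 = 1
  1 XOR 1 = 0
  1 XOR 1 = 0
  1 XOR 1 = 0
  1 XOR 1 = 0
  0 XOR 1 = 1
  0 XOR 0 = 0
  1 XOR 0 = 1
  1 XOR 1 = 0
  0 XOR 1 = 1
  1 XOR 0 = 1
= 100110000101011


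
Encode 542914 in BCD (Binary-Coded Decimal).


Each digit → 4-bit binary:
  5 → 0101
  4 → 0100
  2 → 0010
  9 → 1001
  1 → 0001
  4 → 0100
= 0101 0100 0010 1001 0001 0100


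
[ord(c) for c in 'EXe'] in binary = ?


String: 'EXe'  (3 characters)
Per-character ASCII lookup:
  'E': uppercase starts at 65: 'E' = 65 + 4 = 69 → 1000101
  'X': uppercase starts at 65: 'X' = 65 + 23 = 88 → 1011000
  'e': lowercase starts at 97: 'e' = 97 + 4 = 101 → 1100101
= 1000101 1011000 1100101


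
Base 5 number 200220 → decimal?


Positional values (base 5):
  0 × 5^0 = 0 × 1 = 0
  2 × 5^1 = 2 × 5 = 10
  2 × 5^2 = 2 × 25 = 50
  0 × 5^3 = 0 × 125 = 0
  0 × 5^4 = 0 × 625 = 0
  2 × 5^5 = 2 × 3125 = 6250
Sum = 0 + 10 + 50 + 0 + 0 + 6250
= 6310


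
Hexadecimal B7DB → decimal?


Positional values:
Position 0: B × 16^0 = 11 × 1 = 11
Position 1: D × 16^1 = 13 × 16 = 208
Position 2: 7 × 16^2 = 7 × 256 = 1792
Position 3: B × 16^3 = 11 × 4096 = 45056
Sum = 11 + 208 + 1792 + 45056
= 47067


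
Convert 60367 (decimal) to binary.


Divide by 2 repeatedly:
60367 ÷ 2 = 30183 remainder 1
30183 ÷ 2 = 15091 remainder 1
15091 ÷ 2 = 7545 remainder 1
7545 ÷ 2 = 3772 remainder 1
3772 ÷ 2 = 1886 remainder 0
1886 ÷ 2 = 943 remainder 0
943 ÷ 2 = 471 remainder 1
471 ÷ 2 = 235 remainder 1
235 ÷ 2 = 117 remainder 1
117 ÷ 2 = 58 remainder 1
58 ÷ 2 = 29 remainder 0
29 ÷ 2 = 14 remainder 1
14 ÷ 2 = 7 remainder 0
7 ÷ 2 = 3 remainder 1
3 ÷ 2 = 1 remainder 1
1 ÷ 2 = 0 remainder 1
Reading remainders bottom-up:
= 1110101111001111


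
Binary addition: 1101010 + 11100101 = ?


Align and add column by column (LSB to MSB, carry propagating):
  001101010
+ 011100101
  ---------
  col 0: 0 + 1 + 0 (carry in) = 1 → bit 1, carry out 0
  col 1: 1 + 0 + 0 (carry in) = 1 → bit 1, carry out 0
  col 2: 0 + 1 + 0 (carry in) = 1 → bit 1, carry out 0
  col 3: 1 + 0 + 0 (carry in) = 1 → bit 1, carry out 0
  col 4: 0 + 0 + 0 (carry in) = 0 → bit 0, carry out 0
  col 5: 1 + 1 + 0 (carry in) = 2 → bit 0, carry out 1
  col 6: 1 + 1 + 1 (carry in) = 3 → bit 1, carry out 1
  col 7: 0 + 1 + 1 (carry in) = 2 → bit 0, carry out 1
  col 8: 0 + 0 + 1 (carry in) = 1 → bit 1, carry out 0
Reading bits MSB→LSB: 101001111
Strip leading zeros: 101001111
= 101001111


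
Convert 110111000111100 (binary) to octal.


Group into 3-bit groups: 110111000111100
  110 = 6
  111 = 7
  000 = 0
  111 = 7
  100 = 4
= 0o67074


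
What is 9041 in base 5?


Divide by 5 repeatedly:
9041 ÷ 5 = 1808 remainder 1
1808 ÷ 5 = 361 remainder 3
361 ÷ 5 = 72 remainder 1
72 ÷ 5 = 14 remainder 2
14 ÷ 5 = 2 remainder 4
2 ÷ 5 = 0 remainder 2
Reading remainders bottom-up:
= 242131


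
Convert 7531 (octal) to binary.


Each octal digit → 3 binary bits:
  7 = 111
  5 = 101
  3 = 011
  1 = 001
Concatenate: 111 101 011 001
= 111101011001


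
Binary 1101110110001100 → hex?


Group into 4-bit nibbles: 1101110110001100
  1101 = D
  1101 = D
  1000 = 8
  1100 = C
= 0xDD8C


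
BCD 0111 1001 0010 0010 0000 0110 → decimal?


Each 4-bit group → digit:
  0111 → 7
  1001 → 9
  0010 → 2
  0010 → 2
  0000 → 0
  0110 → 6
= 792206


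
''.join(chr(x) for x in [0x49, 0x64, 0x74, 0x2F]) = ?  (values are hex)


Codes (hex): 0x49 0x64 0x74 0x2F
Per-code ASCII lookup:
  0x49 = 73  (range 65-90: uppercase, 73 - 65 = 8) → 'I'
  0x64 = 100  (range 97-122: lowercase, 100 - 97 = 3) → 'd'
  0x74 = 116  (range 97-122: lowercase, 116 - 97 = 19) → 't'
  0x2F = 47  (special character) → '/'
= 'Idt/'


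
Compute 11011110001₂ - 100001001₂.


Align and subtract column by column (LSB to MSB, borrowing when needed):
  11011110001
- 00100001001
  -----------
  col 0: (1 - 0 borrow-in) - 1 → 1 - 1 = 0, borrow out 0
  col 1: (0 - 0 borrow-in) - 0 → 0 - 0 = 0, borrow out 0
  col 2: (0 - 0 borrow-in) - 0 → 0 - 0 = 0, borrow out 0
  col 3: (0 - 0 borrow-in) - 1 → borrow from next column: (0+2) - 1 = 1, borrow out 1
  col 4: (1 - 1 borrow-in) - 0 → 0 - 0 = 0, borrow out 0
  col 5: (1 - 0 borrow-in) - 0 → 1 - 0 = 1, borrow out 0
  col 6: (1 - 0 borrow-in) - 0 → 1 - 0 = 1, borrow out 0
  col 7: (1 - 0 borrow-in) - 0 → 1 - 0 = 1, borrow out 0
  col 8: (0 - 0 borrow-in) - 1 → borrow from next column: (0+2) - 1 = 1, borrow out 1
  col 9: (1 - 1 borrow-in) - 0 → 0 - 0 = 0, borrow out 0
  col 10: (1 - 0 borrow-in) - 0 → 1 - 0 = 1, borrow out 0
Reading bits MSB→LSB: 10111101000
Strip leading zeros: 10111101000
= 10111101000


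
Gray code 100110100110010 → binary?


Gray code: 100110100110010
MSB stays the same: 1
Each subsequent bit = prev_binary XOR current_gray:
  B[1] = 1 XOR 0 = 1
  B[2] = 1 XOR 0 = 1
  B[3] = 1 XOR 1 = 0
  B[4] = 0 XOR 1 = 1
  B[5] = 1 XOR 0 = 1
  B[6] = 1 XOR 1 = 0
  B[7] = 0 XOR 0 = 0
  B[8] = 0 XOR 0 = 0
  B[9] = 0 XOR 1 = 1
  B[10] = 1 XOR 1 = 0
  B[11] = 0 XOR 0 = 0
  B[12] = 0 XOR 0 = 0
  B[13] = 0 XOR 1 = 1
  B[14] = 1 XOR 0 = 1
= 111011000100011 (30243 decimal)


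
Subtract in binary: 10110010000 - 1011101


Align and subtract column by column (LSB to MSB, borrowing when needed):
  10110010000
- 00001011101
  -----------
  col 0: (0 - 0 borrow-in) - 1 → borrow from next column: (0+2) - 1 = 1, borrow out 1
  col 1: (0 - 1 borrow-in) - 0 → borrow from next column: (-1+2) - 0 = 1, borrow out 1
  col 2: (0 - 1 borrow-in) - 1 → borrow from next column: (-1+2) - 1 = 0, borrow out 1
  col 3: (0 - 1 borrow-in) - 1 → borrow from next column: (-1+2) - 1 = 0, borrow out 1
  col 4: (1 - 1 borrow-in) - 1 → borrow from next column: (0+2) - 1 = 1, borrow out 1
  col 5: (0 - 1 borrow-in) - 0 → borrow from next column: (-1+2) - 0 = 1, borrow out 1
  col 6: (0 - 1 borrow-in) - 1 → borrow from next column: (-1+2) - 1 = 0, borrow out 1
  col 7: (1 - 1 borrow-in) - 0 → 0 - 0 = 0, borrow out 0
  col 8: (1 - 0 borrow-in) - 0 → 1 - 0 = 1, borrow out 0
  col 9: (0 - 0 borrow-in) - 0 → 0 - 0 = 0, borrow out 0
  col 10: (1 - 0 borrow-in) - 0 → 1 - 0 = 1, borrow out 0
Reading bits MSB→LSB: 10100110011
Strip leading zeros: 10100110011
= 10100110011


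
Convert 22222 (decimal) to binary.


Divide by 2 repeatedly:
22222 ÷ 2 = 11111 remainder 0
11111 ÷ 2 = 5555 remainder 1
5555 ÷ 2 = 2777 remainder 1
2777 ÷ 2 = 1388 remainder 1
1388 ÷ 2 = 694 remainder 0
694 ÷ 2 = 347 remainder 0
347 ÷ 2 = 173 remainder 1
173 ÷ 2 = 86 remainder 1
86 ÷ 2 = 43 remainder 0
43 ÷ 2 = 21 remainder 1
21 ÷ 2 = 10 remainder 1
10 ÷ 2 = 5 remainder 0
5 ÷ 2 = 2 remainder 1
2 ÷ 2 = 1 remainder 0
1 ÷ 2 = 0 remainder 1
Reading remainders bottom-up:
= 101011011001110


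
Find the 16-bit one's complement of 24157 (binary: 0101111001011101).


Original: 0101111001011101
Invert all bits:
  bit 0: 0 → 1
  bit 1: 1 → 0
  bit 2: 0 → 1
  bit 3: 1 → 0
  bit 4: 1 → 0
  bit 5: 1 → 0
  bit 6: 1 → 0
  bit 7: 0 → 1
  bit 8: 0 → 1
  bit 9: 1 → 0
  bit 10: 0 → 1
  bit 11: 1 → 0
  bit 12: 1 → 0
  bit 13: 1 → 0
  bit 14: 0 → 1
  bit 15: 1 → 0
= 1010000110100010


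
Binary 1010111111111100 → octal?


Group into 3-bit groups: 001010111111111100
  001 = 1
  010 = 2
  111 = 7
  111 = 7
  111 = 7
  100 = 4
= 0o127774


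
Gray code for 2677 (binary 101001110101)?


Binary: 101001110101
Gray code: G = B XOR (B >> 1)
B >> 1 = 010100111010
101001110101 XOR 010100111010:
  1 XOR 0 = 1
  0 XOR 1 = 1
  1 XOR 0 = 1
  0 XOR 1 = 1
  0 XOR 0 = 0
  1 XOR 0 = 1
  1 XOR 1 = 0
  1 XOR 1 = 0
  0 XOR 1 = 1
  1 XOR 0 = 1
  0 XOR 1 = 1
  1 XOR 0 = 1
= 111101001111


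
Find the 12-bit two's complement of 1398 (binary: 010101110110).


Original: 010101110110
Step 1 - Invert all bits: 101010001001
Step 2 - Add 1: 101010001001 + 1
= 101010001010 (represents -1398)


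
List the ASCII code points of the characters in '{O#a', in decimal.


String: '{O#a'  (4 characters)
Per-character ASCII lookup:
  '{': special character: '{' = 123
  'O': uppercase starts at 65: 'O' = 65 + 14 = 79
  '#': special character: '#' = 35
  'a': lowercase starts at 97: 'a' = 97 + 0 = 97
= 123 79 35 97


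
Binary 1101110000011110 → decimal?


Positional values:
Bit 1: 1 × 2^1 = 2
Bit 2: 1 × 2^2 = 4
Bit 3: 1 × 2^3 = 8
Bit 4: 1 × 2^4 = 16
Bit 10: 1 × 2^10 = 1024
Bit 11: 1 × 2^11 = 2048
Bit 12: 1 × 2^12 = 4096
Bit 14: 1 × 2^14 = 16384
Bit 15: 1 × 2^15 = 32768
Sum = 2 + 4 + 8 + 16 + 1024 + 2048 + 4096 + 16384 + 32768
= 56350


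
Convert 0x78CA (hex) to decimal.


Positional values:
Position 0: A × 16^0 = 10 × 1 = 10
Position 1: C × 16^1 = 12 × 16 = 192
Position 2: 8 × 16^2 = 8 × 256 = 2048
Position 3: 7 × 16^3 = 7 × 4096 = 28672
Sum = 10 + 192 + 2048 + 28672
= 30922


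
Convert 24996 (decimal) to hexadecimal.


Divide by 16 repeatedly:
24996 ÷ 16 = 1562 remainder 4 (4)
1562 ÷ 16 = 97 remainder 10 (A)
97 ÷ 16 = 6 remainder 1 (1)
6 ÷ 16 = 0 remainder 6 (6)
Reading remainders bottom-up:
= 0x61A4


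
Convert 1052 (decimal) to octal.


Divide by 8 repeatedly:
1052 ÷ 8 = 131 remainder 4
131 ÷ 8 = 16 remainder 3
16 ÷ 8 = 2 remainder 0
2 ÷ 8 = 0 remainder 2
Reading remainders bottom-up:
= 0o2034


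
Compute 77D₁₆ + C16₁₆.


Align and add column by column (LSB to MSB, each column mod 16 with carry):
  077D
+ 0C16
  ----
  col 0: D(13) + 6(6) + 0 (carry in) = 19 → 3(3), carry out 1
  col 1: 7(7) + 1(1) + 1 (carry in) = 9 → 9(9), carry out 0
  col 2: 7(7) + C(12) + 0 (carry in) = 19 → 3(3), carry out 1
  col 3: 0(0) + 0(0) + 1 (carry in) = 1 → 1(1), carry out 0
Reading digits MSB→LSB: 1393
Strip leading zeros: 1393
= 0x1393


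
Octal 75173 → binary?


Each octal digit → 3 binary bits:
  7 = 111
  5 = 101
  1 = 001
  7 = 111
  3 = 011
Concatenate: 111 101 001 111 011
= 111101001111011


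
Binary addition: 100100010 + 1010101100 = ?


Align and add column by column (LSB to MSB, carry propagating):
  00100100010
+ 01010101100
  -----------
  col 0: 0 + 0 + 0 (carry in) = 0 → bit 0, carry out 0
  col 1: 1 + 0 + 0 (carry in) = 1 → bit 1, carry out 0
  col 2: 0 + 1 + 0 (carry in) = 1 → bit 1, carry out 0
  col 3: 0 + 1 + 0 (carry in) = 1 → bit 1, carry out 0
  col 4: 0 + 0 + 0 (carry in) = 0 → bit 0, carry out 0
  col 5: 1 + 1 + 0 (carry in) = 2 → bit 0, carry out 1
  col 6: 0 + 0 + 1 (carry in) = 1 → bit 1, carry out 0
  col 7: 0 + 1 + 0 (carry in) = 1 → bit 1, carry out 0
  col 8: 1 + 0 + 0 (carry in) = 1 → bit 1, carry out 0
  col 9: 0 + 1 + 0 (carry in) = 1 → bit 1, carry out 0
  col 10: 0 + 0 + 0 (carry in) = 0 → bit 0, carry out 0
Reading bits MSB→LSB: 01111001110
Strip leading zeros: 1111001110
= 1111001110


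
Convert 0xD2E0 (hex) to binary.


Each hex digit → 4 binary bits:
  D = 1101
  2 = 0010
  E = 1110
  0 = 0000
Concatenate: 1101 0010 1110 0000
= 1101001011100000


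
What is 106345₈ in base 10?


Positional values:
Position 0: 5 × 8^0 = 5
Position 1: 4 × 8^1 = 32
Position 2: 3 × 8^2 = 192
Position 3: 6 × 8^3 = 3072
Position 4: 0 × 8^4 = 0
Position 5: 1 × 8^5 = 32768
Sum = 5 + 32 + 192 + 3072 + 0 + 32768
= 36069


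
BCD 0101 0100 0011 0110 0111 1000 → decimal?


Each 4-bit group → digit:
  0101 → 5
  0100 → 4
  0011 → 3
  0110 → 6
  0111 → 7
  1000 → 8
= 543678


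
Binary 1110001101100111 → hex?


Group into 4-bit nibbles: 1110001101100111
  1110 = E
  0011 = 3
  0110 = 6
  0111 = 7
= 0xE367


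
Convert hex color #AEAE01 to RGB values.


Hex: #AEAE01
R = AE₁₆ = 174
G = AE₁₆ = 174
B = 01₁₆ = 1
= RGB(174, 174, 1)


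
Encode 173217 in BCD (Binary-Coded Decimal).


Each digit → 4-bit binary:
  1 → 0001
  7 → 0111
  3 → 0011
  2 → 0010
  1 → 0001
  7 → 0111
= 0001 0111 0011 0010 0001 0111


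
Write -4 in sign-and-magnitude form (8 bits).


Sign bit: 1 (negative)
Magnitude: 4 = 0000100
= 10000100


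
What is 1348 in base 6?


Divide by 6 repeatedly:
1348 ÷ 6 = 224 remainder 4
224 ÷ 6 = 37 remainder 2
37 ÷ 6 = 6 remainder 1
6 ÷ 6 = 1 remainder 0
1 ÷ 6 = 0 remainder 1
Reading remainders bottom-up:
= 10124


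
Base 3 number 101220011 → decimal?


Positional values (base 3):
  1 × 3^0 = 1 × 1 = 1
  1 × 3^1 = 1 × 3 = 3
  0 × 3^2 = 0 × 9 = 0
  0 × 3^3 = 0 × 27 = 0
  2 × 3^4 = 2 × 81 = 162
  2 × 3^5 = 2 × 243 = 486
  1 × 3^6 = 1 × 729 = 729
  0 × 3^7 = 0 × 2187 = 0
  1 × 3^8 = 1 × 6561 = 6561
Sum = 1 + 3 + 0 + 0 + 162 + 486 + 729 + 0 + 6561
= 7942


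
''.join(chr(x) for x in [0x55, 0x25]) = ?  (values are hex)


Codes (hex): 0x55 0x25
Per-code ASCII lookup:
  0x55 = 85  (range 65-90: uppercase, 85 - 65 = 20) → 'U'
  0x25 = 37  (special character) → '%'
= 'U%'


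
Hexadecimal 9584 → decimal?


Positional values:
Position 0: 4 × 16^0 = 4 × 1 = 4
Position 1: 8 × 16^1 = 8 × 16 = 128
Position 2: 5 × 16^2 = 5 × 256 = 1280
Position 3: 9 × 16^3 = 9 × 4096 = 36864
Sum = 4 + 128 + 1280 + 36864
= 38276


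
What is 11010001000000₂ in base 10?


Positional values:
Bit 6: 1 × 2^6 = 64
Bit 10: 1 × 2^10 = 1024
Bit 12: 1 × 2^12 = 4096
Bit 13: 1 × 2^13 = 8192
Sum = 64 + 1024 + 4096 + 8192
= 13376


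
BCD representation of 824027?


Each digit → 4-bit binary:
  8 → 1000
  2 → 0010
  4 → 0100
  0 → 0000
  2 → 0010
  7 → 0111
= 1000 0010 0100 0000 0010 0111


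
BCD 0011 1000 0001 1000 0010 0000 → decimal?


Each 4-bit group → digit:
  0011 → 3
  1000 → 8
  0001 → 1
  1000 → 8
  0010 → 2
  0000 → 0
= 381820


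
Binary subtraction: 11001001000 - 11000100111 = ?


Align and subtract column by column (LSB to MSB, borrowing when needed):
  11001001000
- 11000100111
  -----------
  col 0: (0 - 0 borrow-in) - 1 → borrow from next column: (0+2) - 1 = 1, borrow out 1
  col 1: (0 - 1 borrow-in) - 1 → borrow from next column: (-1+2) - 1 = 0, borrow out 1
  col 2: (0 - 1 borrow-in) - 1 → borrow from next column: (-1+2) - 1 = 0, borrow out 1
  col 3: (1 - 1 borrow-in) - 0 → 0 - 0 = 0, borrow out 0
  col 4: (0 - 0 borrow-in) - 0 → 0 - 0 = 0, borrow out 0
  col 5: (0 - 0 borrow-in) - 1 → borrow from next column: (0+2) - 1 = 1, borrow out 1
  col 6: (1 - 1 borrow-in) - 0 → 0 - 0 = 0, borrow out 0
  col 7: (0 - 0 borrow-in) - 0 → 0 - 0 = 0, borrow out 0
  col 8: (0 - 0 borrow-in) - 0 → 0 - 0 = 0, borrow out 0
  col 9: (1 - 0 borrow-in) - 1 → 1 - 1 = 0, borrow out 0
  col 10: (1 - 0 borrow-in) - 1 → 1 - 1 = 0, borrow out 0
Reading bits MSB→LSB: 00000100001
Strip leading zeros: 100001
= 100001


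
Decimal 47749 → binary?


Divide by 2 repeatedly:
47749 ÷ 2 = 23874 remainder 1
23874 ÷ 2 = 11937 remainder 0
11937 ÷ 2 = 5968 remainder 1
5968 ÷ 2 = 2984 remainder 0
2984 ÷ 2 = 1492 remainder 0
1492 ÷ 2 = 746 remainder 0
746 ÷ 2 = 373 remainder 0
373 ÷ 2 = 186 remainder 1
186 ÷ 2 = 93 remainder 0
93 ÷ 2 = 46 remainder 1
46 ÷ 2 = 23 remainder 0
23 ÷ 2 = 11 remainder 1
11 ÷ 2 = 5 remainder 1
5 ÷ 2 = 2 remainder 1
2 ÷ 2 = 1 remainder 0
1 ÷ 2 = 0 remainder 1
Reading remainders bottom-up:
= 1011101010000101


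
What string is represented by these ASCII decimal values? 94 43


Codes (decimal): 94 43
Per-code ASCII lookup:
  94  (special character) → '^'
  43  (special character) → '+'
= '^+'


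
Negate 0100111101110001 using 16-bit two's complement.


Original: 0100111101110001
Step 1 - Invert all bits: 1011000010001110
Step 2 - Add 1: 1011000010001110 + 1
= 1011000010001111 (represents -20337)


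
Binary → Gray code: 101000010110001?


Binary: 101000010110001
Gray code: G = B XOR (B >> 1)
B >> 1 = 010100001011000
101000010110001 XOR 010100001011000:
  1 XOR 0 = 1
  0 XOR 1 = 1
  1 XOR 0 = 1
  0 XOR 1 = 1
  0 XOR 0 = 0
  0 XOR 0 = 0
  0 XOR 0 = 0
  1 XOR 0 = 1
  0 XOR 1 = 1
  1 XOR 0 = 1
  1 XOR 1 = 0
  0 XOR 1 = 1
  0 XOR 0 = 0
  0 XOR 0 = 0
  1 XOR 0 = 1
= 111100011101001


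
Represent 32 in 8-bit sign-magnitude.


Sign bit: 0 (positive)
Magnitude: 32 = 0100000
= 00100000


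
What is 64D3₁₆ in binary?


Each hex digit → 4 binary bits:
  6 = 0110
  4 = 0100
  D = 1101
  3 = 0011
Concatenate: 0110 0100 1101 0011
= 0110010011010011


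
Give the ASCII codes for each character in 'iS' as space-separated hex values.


String: 'iS'  (2 characters)
Per-character ASCII lookup:
  'i': lowercase starts at 97: 'i' = 97 + 8 = 105 → 0x69
  'S': uppercase starts at 65: 'S' = 65 + 18 = 83 → 0x53
= 0x69 0x53


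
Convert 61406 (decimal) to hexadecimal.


Divide by 16 repeatedly:
61406 ÷ 16 = 3837 remainder 14 (E)
3837 ÷ 16 = 239 remainder 13 (D)
239 ÷ 16 = 14 remainder 15 (F)
14 ÷ 16 = 0 remainder 14 (E)
Reading remainders bottom-up:
= 0xEFDE


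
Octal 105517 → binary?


Each octal digit → 3 binary bits:
  1 = 001
  0 = 000
  5 = 101
  5 = 101
  1 = 001
  7 = 111
Concatenate: 001 000 101 101 001 111
= 001000101101001111


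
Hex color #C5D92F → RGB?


Hex: #C5D92F
R = C5₁₆ = 197
G = D9₁₆ = 217
B = 2F₁₆ = 47
= RGB(197, 217, 47)


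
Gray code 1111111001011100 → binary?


Gray code: 1111111001011100
MSB stays the same: 1
Each subsequent bit = prev_binary XOR current_gray:
  B[1] = 1 XOR 1 = 0
  B[2] = 0 XOR 1 = 1
  B[3] = 1 XOR 1 = 0
  B[4] = 0 XOR 1 = 1
  B[5] = 1 XOR 1 = 0
  B[6] = 0 XOR 1 = 1
  B[7] = 1 XOR 0 = 1
  B[8] = 1 XOR 0 = 1
  B[9] = 1 XOR 1 = 0
  B[10] = 0 XOR 0 = 0
  B[11] = 0 XOR 1 = 1
  B[12] = 1 XOR 1 = 0
  B[13] = 0 XOR 1 = 1
  B[14] = 1 XOR 0 = 1
  B[15] = 1 XOR 0 = 1
= 1010101110010111 (43927 decimal)


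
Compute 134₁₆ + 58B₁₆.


Align and add column by column (LSB to MSB, each column mod 16 with carry):
  0134
+ 058B
  ----
  col 0: 4(4) + B(11) + 0 (carry in) = 15 → F(15), carry out 0
  col 1: 3(3) + 8(8) + 0 (carry in) = 11 → B(11), carry out 0
  col 2: 1(1) + 5(5) + 0 (carry in) = 6 → 6(6), carry out 0
  col 3: 0(0) + 0(0) + 0 (carry in) = 0 → 0(0), carry out 0
Reading digits MSB→LSB: 06BF
Strip leading zeros: 6BF
= 0x6BF


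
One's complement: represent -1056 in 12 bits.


Original: 010000100000
Invert all bits:
  bit 0: 0 → 1
  bit 1: 1 → 0
  bit 2: 0 → 1
  bit 3: 0 → 1
  bit 4: 0 → 1
  bit 5: 0 → 1
  bit 6: 1 → 0
  bit 7: 0 → 1
  bit 8: 0 → 1
  bit 9: 0 → 1
  bit 10: 0 → 1
  bit 11: 0 → 1
= 101111011111


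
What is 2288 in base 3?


Divide by 3 repeatedly:
2288 ÷ 3 = 762 remainder 2
762 ÷ 3 = 254 remainder 0
254 ÷ 3 = 84 remainder 2
84 ÷ 3 = 28 remainder 0
28 ÷ 3 = 9 remainder 1
9 ÷ 3 = 3 remainder 0
3 ÷ 3 = 1 remainder 0
1 ÷ 3 = 0 remainder 1
Reading remainders bottom-up:
= 10010202


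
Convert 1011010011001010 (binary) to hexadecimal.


Group into 4-bit nibbles: 1011010011001010
  1011 = B
  0100 = 4
  1100 = C
  1010 = A
= 0xB4CA


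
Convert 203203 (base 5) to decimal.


Positional values (base 5):
  3 × 5^0 = 3 × 1 = 3
  0 × 5^1 = 0 × 5 = 0
  2 × 5^2 = 2 × 25 = 50
  3 × 5^3 = 3 × 125 = 375
  0 × 5^4 = 0 × 625 = 0
  2 × 5^5 = 2 × 3125 = 6250
Sum = 3 + 0 + 50 + 375 + 0 + 6250
= 6678


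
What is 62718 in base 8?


Divide by 8 repeatedly:
62718 ÷ 8 = 7839 remainder 6
7839 ÷ 8 = 979 remainder 7
979 ÷ 8 = 122 remainder 3
122 ÷ 8 = 15 remainder 2
15 ÷ 8 = 1 remainder 7
1 ÷ 8 = 0 remainder 1
Reading remainders bottom-up:
= 0o172376


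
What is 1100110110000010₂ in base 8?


Group into 3-bit groups: 001100110110000010
  001 = 1
  100 = 4
  110 = 6
  110 = 6
  000 = 0
  010 = 2
= 0o146602


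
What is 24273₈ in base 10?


Positional values:
Position 0: 3 × 8^0 = 3
Position 1: 7 × 8^1 = 56
Position 2: 2 × 8^2 = 128
Position 3: 4 × 8^3 = 2048
Position 4: 2 × 8^4 = 8192
Sum = 3 + 56 + 128 + 2048 + 8192
= 10427


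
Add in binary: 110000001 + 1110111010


Align and add column by column (LSB to MSB, carry propagating):
  00110000001
+ 01110111010
  -----------
  col 0: 1 + 0 + 0 (carry in) = 1 → bit 1, carry out 0
  col 1: 0 + 1 + 0 (carry in) = 1 → bit 1, carry out 0
  col 2: 0 + 0 + 0 (carry in) = 0 → bit 0, carry out 0
  col 3: 0 + 1 + 0 (carry in) = 1 → bit 1, carry out 0
  col 4: 0 + 1 + 0 (carry in) = 1 → bit 1, carry out 0
  col 5: 0 + 1 + 0 (carry in) = 1 → bit 1, carry out 0
  col 6: 0 + 0 + 0 (carry in) = 0 → bit 0, carry out 0
  col 7: 1 + 1 + 0 (carry in) = 2 → bit 0, carry out 1
  col 8: 1 + 1 + 1 (carry in) = 3 → bit 1, carry out 1
  col 9: 0 + 1 + 1 (carry in) = 2 → bit 0, carry out 1
  col 10: 0 + 0 + 1 (carry in) = 1 → bit 1, carry out 0
Reading bits MSB→LSB: 10100111011
Strip leading zeros: 10100111011
= 10100111011


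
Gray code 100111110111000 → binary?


Gray code: 100111110111000
MSB stays the same: 1
Each subsequent bit = prev_binary XOR current_gray:
  B[1] = 1 XOR 0 = 1
  B[2] = 1 XOR 0 = 1
  B[3] = 1 XOR 1 = 0
  B[4] = 0 XOR 1 = 1
  B[5] = 1 XOR 1 = 0
  B[6] = 0 XOR 1 = 1
  B[7] = 1 XOR 1 = 0
  B[8] = 0 XOR 0 = 0
  B[9] = 0 XOR 1 = 1
  B[10] = 1 XOR 1 = 0
  B[11] = 0 XOR 1 = 1
  B[12] = 1 XOR 0 = 1
  B[13] = 1 XOR 0 = 1
  B[14] = 1 XOR 0 = 1
= 111010100101111 (29999 decimal)


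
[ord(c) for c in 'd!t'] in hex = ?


String: 'd!t'  (3 characters)
Per-character ASCII lookup:
  'd': lowercase starts at 97: 'd' = 97 + 3 = 100 → 0x64
  '!': special character: '!' = 33 → 0x21
  't': lowercase starts at 97: 't' = 97 + 19 = 116 → 0x74
= 0x64 0x21 0x74


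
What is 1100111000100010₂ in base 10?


Positional values:
Bit 1: 1 × 2^1 = 2
Bit 5: 1 × 2^5 = 32
Bit 9: 1 × 2^9 = 512
Bit 10: 1 × 2^10 = 1024
Bit 11: 1 × 2^11 = 2048
Bit 14: 1 × 2^14 = 16384
Bit 15: 1 × 2^15 = 32768
Sum = 2 + 32 + 512 + 1024 + 2048 + 16384 + 32768
= 52770


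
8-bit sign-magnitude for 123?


Sign bit: 0 (positive)
Magnitude: 123 = 1111011
= 01111011


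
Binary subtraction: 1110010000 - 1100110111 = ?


Align and subtract column by column (LSB to MSB, borrowing when needed):
  1110010000
- 1100110111
  ----------
  col 0: (0 - 0 borrow-in) - 1 → borrow from next column: (0+2) - 1 = 1, borrow out 1
  col 1: (0 - 1 borrow-in) - 1 → borrow from next column: (-1+2) - 1 = 0, borrow out 1
  col 2: (0 - 1 borrow-in) - 1 → borrow from next column: (-1+2) - 1 = 0, borrow out 1
  col 3: (0 - 1 borrow-in) - 0 → borrow from next column: (-1+2) - 0 = 1, borrow out 1
  col 4: (1 - 1 borrow-in) - 1 → borrow from next column: (0+2) - 1 = 1, borrow out 1
  col 5: (0 - 1 borrow-in) - 1 → borrow from next column: (-1+2) - 1 = 0, borrow out 1
  col 6: (0 - 1 borrow-in) - 0 → borrow from next column: (-1+2) - 0 = 1, borrow out 1
  col 7: (1 - 1 borrow-in) - 0 → 0 - 0 = 0, borrow out 0
  col 8: (1 - 0 borrow-in) - 1 → 1 - 1 = 0, borrow out 0
  col 9: (1 - 0 borrow-in) - 1 → 1 - 1 = 0, borrow out 0
Reading bits MSB→LSB: 0001011001
Strip leading zeros: 1011001
= 1011001


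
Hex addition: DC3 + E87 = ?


Align and add column by column (LSB to MSB, each column mod 16 with carry):
  0DC3
+ 0E87
  ----
  col 0: 3(3) + 7(7) + 0 (carry in) = 10 → A(10), carry out 0
  col 1: C(12) + 8(8) + 0 (carry in) = 20 → 4(4), carry out 1
  col 2: D(13) + E(14) + 1 (carry in) = 28 → C(12), carry out 1
  col 3: 0(0) + 0(0) + 1 (carry in) = 1 → 1(1), carry out 0
Reading digits MSB→LSB: 1C4A
Strip leading zeros: 1C4A
= 0x1C4A


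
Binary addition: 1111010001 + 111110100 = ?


Align and add column by column (LSB to MSB, carry propagating):
  01111010001
+ 00111110100
  -----------
  col 0: 1 + 0 + 0 (carry in) = 1 → bit 1, carry out 0
  col 1: 0 + 0 + 0 (carry in) = 0 → bit 0, carry out 0
  col 2: 0 + 1 + 0 (carry in) = 1 → bit 1, carry out 0
  col 3: 0 + 0 + 0 (carry in) = 0 → bit 0, carry out 0
  col 4: 1 + 1 + 0 (carry in) = 2 → bit 0, carry out 1
  col 5: 0 + 1 + 1 (carry in) = 2 → bit 0, carry out 1
  col 6: 1 + 1 + 1 (carry in) = 3 → bit 1, carry out 1
  col 7: 1 + 1 + 1 (carry in) = 3 → bit 1, carry out 1
  col 8: 1 + 1 + 1 (carry in) = 3 → bit 1, carry out 1
  col 9: 1 + 0 + 1 (carry in) = 2 → bit 0, carry out 1
  col 10: 0 + 0 + 1 (carry in) = 1 → bit 1, carry out 0
Reading bits MSB→LSB: 10111000101
Strip leading zeros: 10111000101
= 10111000101


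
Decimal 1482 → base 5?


Divide by 5 repeatedly:
1482 ÷ 5 = 296 remainder 2
296 ÷ 5 = 59 remainder 1
59 ÷ 5 = 11 remainder 4
11 ÷ 5 = 2 remainder 1
2 ÷ 5 = 0 remainder 2
Reading remainders bottom-up:
= 21412


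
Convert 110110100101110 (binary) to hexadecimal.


Group into 4-bit nibbles: 0110110100101110
  0110 = 6
  1101 = D
  0010 = 2
  1110 = E
= 0x6D2E


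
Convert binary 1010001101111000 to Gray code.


Binary: 1010001101111000
Gray code: G = B XOR (B >> 1)
B >> 1 = 0101000110111100
1010001101111000 XOR 0101000110111100:
  1 XOR 0 = 1
  0 XOR 1 = 1
  1 XOR 0 = 1
  0 XOR 1 = 1
  0 XOR 0 = 0
  0 XOR 0 = 0
  1 XOR 0 = 1
  1 XOR 1 = 0
  0 XOR 1 = 1
  1 XOR 0 = 1
  1 XOR 1 = 0
  1 XOR 1 = 0
  1 XOR 1 = 0
  0 XOR 1 = 1
  0 XOR 0 = 0
  0 XOR 0 = 0
= 1111001011000100


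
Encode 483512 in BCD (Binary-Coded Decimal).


Each digit → 4-bit binary:
  4 → 0100
  8 → 1000
  3 → 0011
  5 → 0101
  1 → 0001
  2 → 0010
= 0100 1000 0011 0101 0001 0010


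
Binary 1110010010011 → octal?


Group into 3-bit groups: 001110010010011
  001 = 1
  110 = 6
  010 = 2
  010 = 2
  011 = 3
= 0o16223


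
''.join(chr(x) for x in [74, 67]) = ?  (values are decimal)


Codes (decimal): 74 67
Per-code ASCII lookup:
  74  (range 65-90: uppercase, 74 - 65 = 9) → 'J'
  67  (range 65-90: uppercase, 67 - 65 = 2) → 'C'
= 'JC'


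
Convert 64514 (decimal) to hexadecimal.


Divide by 16 repeatedly:
64514 ÷ 16 = 4032 remainder 2 (2)
4032 ÷ 16 = 252 remainder 0 (0)
252 ÷ 16 = 15 remainder 12 (C)
15 ÷ 16 = 0 remainder 15 (F)
Reading remainders bottom-up:
= 0xFC02


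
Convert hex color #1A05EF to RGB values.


Hex: #1A05EF
R = 1A₁₆ = 26
G = 05₁₆ = 5
B = EF₁₆ = 239
= RGB(26, 5, 239)


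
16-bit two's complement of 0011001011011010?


Original: 0011001011011010
Step 1 - Invert all bits: 1100110100100101
Step 2 - Add 1: 1100110100100101 + 1
= 1100110100100110 (represents -13018)


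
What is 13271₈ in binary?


Each octal digit → 3 binary bits:
  1 = 001
  3 = 011
  2 = 010
  7 = 111
  1 = 001
Concatenate: 001 011 010 111 001
= 001011010111001


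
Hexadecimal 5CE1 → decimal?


Positional values:
Position 0: 1 × 16^0 = 1 × 1 = 1
Position 1: E × 16^1 = 14 × 16 = 224
Position 2: C × 16^2 = 12 × 256 = 3072
Position 3: 5 × 16^3 = 5 × 4096 = 20480
Sum = 1 + 224 + 3072 + 20480
= 23777


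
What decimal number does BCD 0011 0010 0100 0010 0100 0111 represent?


Each 4-bit group → digit:
  0011 → 3
  0010 → 2
  0100 → 4
  0010 → 2
  0100 → 4
  0111 → 7
= 324247


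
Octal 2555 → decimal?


Positional values:
Position 0: 5 × 8^0 = 5
Position 1: 5 × 8^1 = 40
Position 2: 5 × 8^2 = 320
Position 3: 2 × 8^3 = 1024
Sum = 5 + 40 + 320 + 1024
= 1389


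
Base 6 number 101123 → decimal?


Positional values (base 6):
  3 × 6^0 = 3 × 1 = 3
  2 × 6^1 = 2 × 6 = 12
  1 × 6^2 = 1 × 36 = 36
  1 × 6^3 = 1 × 216 = 216
  0 × 6^4 = 0 × 1296 = 0
  1 × 6^5 = 1 × 7776 = 7776
Sum = 3 + 12 + 36 + 216 + 0 + 7776
= 8043


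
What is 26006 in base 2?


Divide by 2 repeatedly:
26006 ÷ 2 = 13003 remainder 0
13003 ÷ 2 = 6501 remainder 1
6501 ÷ 2 = 3250 remainder 1
3250 ÷ 2 = 1625 remainder 0
1625 ÷ 2 = 812 remainder 1
812 ÷ 2 = 406 remainder 0
406 ÷ 2 = 203 remainder 0
203 ÷ 2 = 101 remainder 1
101 ÷ 2 = 50 remainder 1
50 ÷ 2 = 25 remainder 0
25 ÷ 2 = 12 remainder 1
12 ÷ 2 = 6 remainder 0
6 ÷ 2 = 3 remainder 0
3 ÷ 2 = 1 remainder 1
1 ÷ 2 = 0 remainder 1
Reading remainders bottom-up:
= 110010110010110


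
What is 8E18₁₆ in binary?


Each hex digit → 4 binary bits:
  8 = 1000
  E = 1110
  1 = 0001
  8 = 1000
Concatenate: 1000 1110 0001 1000
= 1000111000011000


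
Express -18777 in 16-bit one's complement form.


Original: 0100100101011001
Invert all bits:
  bit 0: 0 → 1
  bit 1: 1 → 0
  bit 2: 0 → 1
  bit 3: 0 → 1
  bit 4: 1 → 0
  bit 5: 0 → 1
  bit 6: 0 → 1
  bit 7: 1 → 0
  bit 8: 0 → 1
  bit 9: 1 → 0
  bit 10: 0 → 1
  bit 11: 1 → 0
  bit 12: 1 → 0
  bit 13: 0 → 1
  bit 14: 0 → 1
  bit 15: 1 → 0
= 1011011010100110


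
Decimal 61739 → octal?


Divide by 8 repeatedly:
61739 ÷ 8 = 7717 remainder 3
7717 ÷ 8 = 964 remainder 5
964 ÷ 8 = 120 remainder 4
120 ÷ 8 = 15 remainder 0
15 ÷ 8 = 1 remainder 7
1 ÷ 8 = 0 remainder 1
Reading remainders bottom-up:
= 0o170453


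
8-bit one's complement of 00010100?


Original: 00010100
Invert all bits:
  bit 0: 0 → 1
  bit 1: 0 → 1
  bit 2: 0 → 1
  bit 3: 1 → 0
  bit 4: 0 → 1
  bit 5: 1 → 0
  bit 6: 0 → 1
  bit 7: 0 → 1
= 11101011


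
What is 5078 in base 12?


Divide by 12 repeatedly:
5078 ÷ 12 = 423 remainder 2
423 ÷ 12 = 35 remainder 3
35 ÷ 12 = 2 remainder 11
2 ÷ 12 = 0 remainder 2
Reading remainders bottom-up:
= 2B32


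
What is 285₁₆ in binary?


Each hex digit → 4 binary bits:
  2 = 0010
  8 = 1000
  5 = 0101
Concatenate: 0010 1000 0101
= 001010000101


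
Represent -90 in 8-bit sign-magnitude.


Sign bit: 1 (negative)
Magnitude: 90 = 1011010
= 11011010


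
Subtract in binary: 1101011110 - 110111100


Align and subtract column by column (LSB to MSB, borrowing when needed):
  1101011110
- 0110111100
  ----------
  col 0: (0 - 0 borrow-in) - 0 → 0 - 0 = 0, borrow out 0
  col 1: (1 - 0 borrow-in) - 0 → 1 - 0 = 1, borrow out 0
  col 2: (1 - 0 borrow-in) - 1 → 1 - 1 = 0, borrow out 0
  col 3: (1 - 0 borrow-in) - 1 → 1 - 1 = 0, borrow out 0
  col 4: (1 - 0 borrow-in) - 1 → 1 - 1 = 0, borrow out 0
  col 5: (0 - 0 borrow-in) - 1 → borrow from next column: (0+2) - 1 = 1, borrow out 1
  col 6: (1 - 1 borrow-in) - 0 → 0 - 0 = 0, borrow out 0
  col 7: (0 - 0 borrow-in) - 1 → borrow from next column: (0+2) - 1 = 1, borrow out 1
  col 8: (1 - 1 borrow-in) - 1 → borrow from next column: (0+2) - 1 = 1, borrow out 1
  col 9: (1 - 1 borrow-in) - 0 → 0 - 0 = 0, borrow out 0
Reading bits MSB→LSB: 0110100010
Strip leading zeros: 110100010
= 110100010


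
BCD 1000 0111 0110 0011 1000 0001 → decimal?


Each 4-bit group → digit:
  1000 → 8
  0111 → 7
  0110 → 6
  0011 → 3
  1000 → 8
  0001 → 1
= 876381


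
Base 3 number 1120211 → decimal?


Positional values (base 3):
  1 × 3^0 = 1 × 1 = 1
  1 × 3^1 = 1 × 3 = 3
  2 × 3^2 = 2 × 9 = 18
  0 × 3^3 = 0 × 27 = 0
  2 × 3^4 = 2 × 81 = 162
  1 × 3^5 = 1 × 243 = 243
  1 × 3^6 = 1 × 729 = 729
Sum = 1 + 3 + 18 + 0 + 162 + 243 + 729
= 1156


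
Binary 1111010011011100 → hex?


Group into 4-bit nibbles: 1111010011011100
  1111 = F
  0100 = 4
  1101 = D
  1100 = C
= 0xF4DC


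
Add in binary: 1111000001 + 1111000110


Align and add column by column (LSB to MSB, carry propagating):
  01111000001
+ 01111000110
  -----------
  col 0: 1 + 0 + 0 (carry in) = 1 → bit 1, carry out 0
  col 1: 0 + 1 + 0 (carry in) = 1 → bit 1, carry out 0
  col 2: 0 + 1 + 0 (carry in) = 1 → bit 1, carry out 0
  col 3: 0 + 0 + 0 (carry in) = 0 → bit 0, carry out 0
  col 4: 0 + 0 + 0 (carry in) = 0 → bit 0, carry out 0
  col 5: 0 + 0 + 0 (carry in) = 0 → bit 0, carry out 0
  col 6: 1 + 1 + 0 (carry in) = 2 → bit 0, carry out 1
  col 7: 1 + 1 + 1 (carry in) = 3 → bit 1, carry out 1
  col 8: 1 + 1 + 1 (carry in) = 3 → bit 1, carry out 1
  col 9: 1 + 1 + 1 (carry in) = 3 → bit 1, carry out 1
  col 10: 0 + 0 + 1 (carry in) = 1 → bit 1, carry out 0
Reading bits MSB→LSB: 11110000111
Strip leading zeros: 11110000111
= 11110000111


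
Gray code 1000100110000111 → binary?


Gray code: 1000100110000111
MSB stays the same: 1
Each subsequent bit = prev_binary XOR current_gray:
  B[1] = 1 XOR 0 = 1
  B[2] = 1 XOR 0 = 1
  B[3] = 1 XOR 0 = 1
  B[4] = 1 XOR 1 = 0
  B[5] = 0 XOR 0 = 0
  B[6] = 0 XOR 0 = 0
  B[7] = 0 XOR 1 = 1
  B[8] = 1 XOR 1 = 0
  B[9] = 0 XOR 0 = 0
  B[10] = 0 XOR 0 = 0
  B[11] = 0 XOR 0 = 0
  B[12] = 0 XOR 0 = 0
  B[13] = 0 XOR 1 = 1
  B[14] = 1 XOR 1 = 0
  B[15] = 0 XOR 1 = 1
= 1111000100000101 (61701 decimal)


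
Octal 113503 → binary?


Each octal digit → 3 binary bits:
  1 = 001
  1 = 001
  3 = 011
  5 = 101
  0 = 000
  3 = 011
Concatenate: 001 001 011 101 000 011
= 001001011101000011


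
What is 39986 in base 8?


Divide by 8 repeatedly:
39986 ÷ 8 = 4998 remainder 2
4998 ÷ 8 = 624 remainder 6
624 ÷ 8 = 78 remainder 0
78 ÷ 8 = 9 remainder 6
9 ÷ 8 = 1 remainder 1
1 ÷ 8 = 0 remainder 1
Reading remainders bottom-up:
= 0o116062


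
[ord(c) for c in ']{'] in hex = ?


String: ']{'  (2 characters)
Per-character ASCII lookup:
  ']': special character: ']' = 93 → 0x5D
  '{': special character: '{' = 123 → 0x7B
= 0x5D 0x7B


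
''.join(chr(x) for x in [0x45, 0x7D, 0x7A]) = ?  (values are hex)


Codes (hex): 0x45 0x7D 0x7A
Per-code ASCII lookup:
  0x45 = 69  (range 65-90: uppercase, 69 - 65 = 4) → 'E'
  0x7D = 125  (special character) → '}'
  0x7A = 122  (range 97-122: lowercase, 122 - 97 = 25) → 'z'
= 'E}z'


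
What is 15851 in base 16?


Divide by 16 repeatedly:
15851 ÷ 16 = 990 remainder 11 (B)
990 ÷ 16 = 61 remainder 14 (E)
61 ÷ 16 = 3 remainder 13 (D)
3 ÷ 16 = 0 remainder 3 (3)
Reading remainders bottom-up:
= 0x3DEB


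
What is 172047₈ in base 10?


Positional values:
Position 0: 7 × 8^0 = 7
Position 1: 4 × 8^1 = 32
Position 2: 0 × 8^2 = 0
Position 3: 2 × 8^3 = 1024
Position 4: 7 × 8^4 = 28672
Position 5: 1 × 8^5 = 32768
Sum = 7 + 32 + 0 + 1024 + 28672 + 32768
= 62503


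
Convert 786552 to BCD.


Each digit → 4-bit binary:
  7 → 0111
  8 → 1000
  6 → 0110
  5 → 0101
  5 → 0101
  2 → 0010
= 0111 1000 0110 0101 0101 0010


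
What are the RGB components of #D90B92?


Hex: #D90B92
R = D9₁₆ = 217
G = 0B₁₆ = 11
B = 92₁₆ = 146
= RGB(217, 11, 146)


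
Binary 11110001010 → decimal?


Positional values:
Bit 1: 1 × 2^1 = 2
Bit 3: 1 × 2^3 = 8
Bit 7: 1 × 2^7 = 128
Bit 8: 1 × 2^8 = 256
Bit 9: 1 × 2^9 = 512
Bit 10: 1 × 2^10 = 1024
Sum = 2 + 8 + 128 + 256 + 512 + 1024
= 1930


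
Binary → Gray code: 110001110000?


Binary: 110001110000
Gray code: G = B XOR (B >> 1)
B >> 1 = 011000111000
110001110000 XOR 011000111000:
  1 XOR 0 = 1
  1 XOR 1 = 0
  0 XOR 1 = 1
  0 XOR 0 = 0
  0 XOR 0 = 0
  1 XOR 0 = 1
  1 XOR 1 = 0
  1 XOR 1 = 0
  0 XOR 1 = 1
  0 XOR 0 = 0
  0 XOR 0 = 0
  0 XOR 0 = 0
= 101001001000


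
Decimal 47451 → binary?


Divide by 2 repeatedly:
47451 ÷ 2 = 23725 remainder 1
23725 ÷ 2 = 11862 remainder 1
11862 ÷ 2 = 5931 remainder 0
5931 ÷ 2 = 2965 remainder 1
2965 ÷ 2 = 1482 remainder 1
1482 ÷ 2 = 741 remainder 0
741 ÷ 2 = 370 remainder 1
370 ÷ 2 = 185 remainder 0
185 ÷ 2 = 92 remainder 1
92 ÷ 2 = 46 remainder 0
46 ÷ 2 = 23 remainder 0
23 ÷ 2 = 11 remainder 1
11 ÷ 2 = 5 remainder 1
5 ÷ 2 = 2 remainder 1
2 ÷ 2 = 1 remainder 0
1 ÷ 2 = 0 remainder 1
Reading remainders bottom-up:
= 1011100101011011


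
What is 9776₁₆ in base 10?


Positional values:
Position 0: 6 × 16^0 = 6 × 1 = 6
Position 1: 7 × 16^1 = 7 × 16 = 112
Position 2: 7 × 16^2 = 7 × 256 = 1792
Position 3: 9 × 16^3 = 9 × 4096 = 36864
Sum = 6 + 112 + 1792 + 36864
= 38774


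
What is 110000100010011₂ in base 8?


Group into 3-bit groups: 110000100010011
  110 = 6
  000 = 0
  100 = 4
  010 = 2
  011 = 3
= 0o60423


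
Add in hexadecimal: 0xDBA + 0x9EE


Align and add column by column (LSB to MSB, each column mod 16 with carry):
  0DBA
+ 09EE
  ----
  col 0: A(10) + E(14) + 0 (carry in) = 24 → 8(8), carry out 1
  col 1: B(11) + E(14) + 1 (carry in) = 26 → A(10), carry out 1
  col 2: D(13) + 9(9) + 1 (carry in) = 23 → 7(7), carry out 1
  col 3: 0(0) + 0(0) + 1 (carry in) = 1 → 1(1), carry out 0
Reading digits MSB→LSB: 17A8
Strip leading zeros: 17A8
= 0x17A8


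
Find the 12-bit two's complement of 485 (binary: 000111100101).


Original: 000111100101
Step 1 - Invert all bits: 111000011010
Step 2 - Add 1: 111000011010 + 1
= 111000011011 (represents -485)


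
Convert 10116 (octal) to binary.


Each octal digit → 3 binary bits:
  1 = 001
  0 = 000
  1 = 001
  1 = 001
  6 = 110
Concatenate: 001 000 001 001 110
= 001000001001110


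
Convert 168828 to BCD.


Each digit → 4-bit binary:
  1 → 0001
  6 → 0110
  8 → 1000
  8 → 1000
  2 → 0010
  8 → 1000
= 0001 0110 1000 1000 0010 1000


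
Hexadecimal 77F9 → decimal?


Positional values:
Position 0: 9 × 16^0 = 9 × 1 = 9
Position 1: F × 16^1 = 15 × 16 = 240
Position 2: 7 × 16^2 = 7 × 256 = 1792
Position 3: 7 × 16^3 = 7 × 4096 = 28672
Sum = 9 + 240 + 1792 + 28672
= 30713


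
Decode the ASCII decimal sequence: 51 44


Codes (decimal): 51 44
Per-code ASCII lookup:
  51  (range 48-57: digits, 51 - 48 = 3) → '3'
  44  (special character) → ','
= '3,'


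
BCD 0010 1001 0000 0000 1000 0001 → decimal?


Each 4-bit group → digit:
  0010 → 2
  1001 → 9
  0000 → 0
  0000 → 0
  1000 → 8
  0001 → 1
= 290081


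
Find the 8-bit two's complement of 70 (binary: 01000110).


Original: 01000110
Step 1 - Invert all bits: 10111001
Step 2 - Add 1: 10111001 + 1
= 10111010 (represents -70)


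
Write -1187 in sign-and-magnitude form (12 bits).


Sign bit: 1 (negative)
Magnitude: 1187 = 10010100011
= 110010100011


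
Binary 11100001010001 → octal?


Group into 3-bit groups: 011100001010001
  011 = 3
  100 = 4
  001 = 1
  010 = 2
  001 = 1
= 0o34121


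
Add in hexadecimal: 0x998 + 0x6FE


Align and add column by column (LSB to MSB, each column mod 16 with carry):
  0998
+ 06FE
  ----
  col 0: 8(8) + E(14) + 0 (carry in) = 22 → 6(6), carry out 1
  col 1: 9(9) + F(15) + 1 (carry in) = 25 → 9(9), carry out 1
  col 2: 9(9) + 6(6) + 1 (carry in) = 16 → 0(0), carry out 1
  col 3: 0(0) + 0(0) + 1 (carry in) = 1 → 1(1), carry out 0
Reading digits MSB→LSB: 1096
Strip leading zeros: 1096
= 0x1096
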